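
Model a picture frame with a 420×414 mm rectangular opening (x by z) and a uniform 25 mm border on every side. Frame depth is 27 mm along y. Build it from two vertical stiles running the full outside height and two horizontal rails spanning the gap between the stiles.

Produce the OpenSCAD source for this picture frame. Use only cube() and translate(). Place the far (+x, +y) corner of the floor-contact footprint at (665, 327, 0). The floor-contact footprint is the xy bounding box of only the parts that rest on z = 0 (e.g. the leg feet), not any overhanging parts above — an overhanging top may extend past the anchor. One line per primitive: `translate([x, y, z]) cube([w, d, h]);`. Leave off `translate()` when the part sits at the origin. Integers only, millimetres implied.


translate([195, 300, 0]) cube([25, 27, 464]);
translate([640, 300, 0]) cube([25, 27, 464]);
translate([220, 300, 0]) cube([420, 27, 25]);
translate([220, 300, 439]) cube([420, 27, 25]);


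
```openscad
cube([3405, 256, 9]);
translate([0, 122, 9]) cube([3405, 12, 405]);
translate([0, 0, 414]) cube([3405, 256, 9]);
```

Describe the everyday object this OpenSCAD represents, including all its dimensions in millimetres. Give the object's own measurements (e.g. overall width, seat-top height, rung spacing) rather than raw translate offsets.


An I-beam lying along x, 3405 mm long. Overall section height 423 mm. Two flanges 256 mm wide (y) and 9 mm thick, one on the floor and one at the top; a web 12 mm thick runs between them, centred on the flange width.


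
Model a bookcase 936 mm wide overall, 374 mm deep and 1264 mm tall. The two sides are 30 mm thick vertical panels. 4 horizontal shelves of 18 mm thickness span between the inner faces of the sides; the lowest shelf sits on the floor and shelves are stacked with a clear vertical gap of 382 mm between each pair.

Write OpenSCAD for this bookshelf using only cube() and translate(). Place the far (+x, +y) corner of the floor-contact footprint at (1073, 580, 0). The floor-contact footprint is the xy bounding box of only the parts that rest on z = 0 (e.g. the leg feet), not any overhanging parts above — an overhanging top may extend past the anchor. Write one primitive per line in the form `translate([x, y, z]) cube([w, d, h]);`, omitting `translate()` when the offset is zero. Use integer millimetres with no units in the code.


translate([137, 206, 0]) cube([30, 374, 1264]);
translate([1043, 206, 0]) cube([30, 374, 1264]);
translate([167, 206, 0]) cube([876, 374, 18]);
translate([167, 206, 400]) cube([876, 374, 18]);
translate([167, 206, 800]) cube([876, 374, 18]);
translate([167, 206, 1200]) cube([876, 374, 18]);


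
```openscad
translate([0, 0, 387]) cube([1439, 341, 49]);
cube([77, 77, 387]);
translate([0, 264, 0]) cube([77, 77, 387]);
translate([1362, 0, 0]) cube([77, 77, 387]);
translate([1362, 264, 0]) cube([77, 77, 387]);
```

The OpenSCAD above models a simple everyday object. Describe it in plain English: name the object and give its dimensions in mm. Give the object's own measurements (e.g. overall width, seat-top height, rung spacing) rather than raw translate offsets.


A long wooden bench with a 1439 mm (x) × 341 mm (y) seat, 49 mm thick, its top surface 436 mm above the floor. Four 77 mm square legs at the seat corners, flush with the edges, run from z = 0 to the seat underside.


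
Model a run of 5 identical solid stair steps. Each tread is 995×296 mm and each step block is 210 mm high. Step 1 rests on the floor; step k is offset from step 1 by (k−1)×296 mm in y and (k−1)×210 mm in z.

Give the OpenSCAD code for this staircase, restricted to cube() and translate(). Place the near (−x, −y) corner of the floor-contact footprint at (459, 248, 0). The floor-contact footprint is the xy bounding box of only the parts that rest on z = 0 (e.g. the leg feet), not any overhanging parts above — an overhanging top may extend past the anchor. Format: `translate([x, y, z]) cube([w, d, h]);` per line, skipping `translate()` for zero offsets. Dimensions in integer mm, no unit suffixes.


translate([459, 248, 0]) cube([995, 296, 210]);
translate([459, 544, 210]) cube([995, 296, 210]);
translate([459, 840, 420]) cube([995, 296, 210]);
translate([459, 1136, 630]) cube([995, 296, 210]);
translate([459, 1432, 840]) cube([995, 296, 210]);


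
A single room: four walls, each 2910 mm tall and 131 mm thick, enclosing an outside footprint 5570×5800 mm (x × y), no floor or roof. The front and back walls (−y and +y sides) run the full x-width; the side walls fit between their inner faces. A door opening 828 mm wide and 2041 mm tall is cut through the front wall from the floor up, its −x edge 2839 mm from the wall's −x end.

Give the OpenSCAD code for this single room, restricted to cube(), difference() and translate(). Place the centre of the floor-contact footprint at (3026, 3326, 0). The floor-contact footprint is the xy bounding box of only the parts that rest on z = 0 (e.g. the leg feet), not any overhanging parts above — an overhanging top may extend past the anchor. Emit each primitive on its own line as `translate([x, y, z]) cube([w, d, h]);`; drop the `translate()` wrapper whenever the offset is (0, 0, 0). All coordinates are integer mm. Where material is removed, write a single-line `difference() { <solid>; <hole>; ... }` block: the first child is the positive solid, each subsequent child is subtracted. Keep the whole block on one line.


difference() { translate([241, 426, 0]) cube([5570, 131, 2910]); translate([3080, 426, 0]) cube([828, 131, 2041]); }
translate([241, 6095, 0]) cube([5570, 131, 2910]);
translate([241, 557, 0]) cube([131, 5538, 2910]);
translate([5680, 557, 0]) cube([131, 5538, 2910]);


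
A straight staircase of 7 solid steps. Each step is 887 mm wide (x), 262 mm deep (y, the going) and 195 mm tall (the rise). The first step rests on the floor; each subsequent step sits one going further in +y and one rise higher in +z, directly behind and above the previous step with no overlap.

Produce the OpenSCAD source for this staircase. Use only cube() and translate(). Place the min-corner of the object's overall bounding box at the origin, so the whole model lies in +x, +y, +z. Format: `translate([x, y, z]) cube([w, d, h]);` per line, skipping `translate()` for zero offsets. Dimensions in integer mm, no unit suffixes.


cube([887, 262, 195]);
translate([0, 262, 195]) cube([887, 262, 195]);
translate([0, 524, 390]) cube([887, 262, 195]);
translate([0, 786, 585]) cube([887, 262, 195]);
translate([0, 1048, 780]) cube([887, 262, 195]);
translate([0, 1310, 975]) cube([887, 262, 195]);
translate([0, 1572, 1170]) cube([887, 262, 195]);


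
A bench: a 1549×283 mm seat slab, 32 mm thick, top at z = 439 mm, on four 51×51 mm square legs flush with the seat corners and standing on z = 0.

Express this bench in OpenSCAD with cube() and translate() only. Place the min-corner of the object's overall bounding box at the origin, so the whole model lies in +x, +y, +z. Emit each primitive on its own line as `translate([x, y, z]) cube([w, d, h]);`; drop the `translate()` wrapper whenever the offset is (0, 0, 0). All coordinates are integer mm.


// leg_h = 439 − 32 = 407
translate([0, 0, 407]) cube([1549, 283, 32]);
cube([51, 51, 407]);
translate([0, 232, 0]) cube([51, 51, 407]);
translate([1498, 0, 0]) cube([51, 51, 407]);
translate([1498, 232, 0]) cube([51, 51, 407]);


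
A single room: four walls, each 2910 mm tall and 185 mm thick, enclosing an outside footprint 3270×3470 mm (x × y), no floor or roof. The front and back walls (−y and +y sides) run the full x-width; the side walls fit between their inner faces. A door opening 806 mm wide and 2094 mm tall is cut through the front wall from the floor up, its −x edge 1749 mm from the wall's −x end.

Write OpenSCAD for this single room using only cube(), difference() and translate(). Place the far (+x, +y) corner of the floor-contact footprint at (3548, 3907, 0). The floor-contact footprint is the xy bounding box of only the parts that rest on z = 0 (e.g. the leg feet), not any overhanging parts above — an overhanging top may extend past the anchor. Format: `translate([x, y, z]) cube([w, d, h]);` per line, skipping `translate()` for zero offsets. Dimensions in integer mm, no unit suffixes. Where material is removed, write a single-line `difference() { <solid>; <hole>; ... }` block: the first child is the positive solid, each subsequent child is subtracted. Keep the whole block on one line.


difference() { translate([278, 437, 0]) cube([3270, 185, 2910]); translate([2027, 437, 0]) cube([806, 185, 2094]); }
translate([278, 3722, 0]) cube([3270, 185, 2910]);
translate([278, 622, 0]) cube([185, 3100, 2910]);
translate([3363, 622, 0]) cube([185, 3100, 2910]);


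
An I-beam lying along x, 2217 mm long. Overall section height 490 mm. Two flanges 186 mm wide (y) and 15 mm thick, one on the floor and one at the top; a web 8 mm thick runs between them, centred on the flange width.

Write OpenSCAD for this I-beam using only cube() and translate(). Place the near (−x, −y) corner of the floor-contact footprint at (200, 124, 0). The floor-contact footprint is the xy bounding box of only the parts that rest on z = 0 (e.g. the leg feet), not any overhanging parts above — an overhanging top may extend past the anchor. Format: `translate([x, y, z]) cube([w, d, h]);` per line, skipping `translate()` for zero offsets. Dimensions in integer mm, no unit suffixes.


translate([200, 124, 0]) cube([2217, 186, 15]);
translate([200, 213, 15]) cube([2217, 8, 460]);
translate([200, 124, 475]) cube([2217, 186, 15]);


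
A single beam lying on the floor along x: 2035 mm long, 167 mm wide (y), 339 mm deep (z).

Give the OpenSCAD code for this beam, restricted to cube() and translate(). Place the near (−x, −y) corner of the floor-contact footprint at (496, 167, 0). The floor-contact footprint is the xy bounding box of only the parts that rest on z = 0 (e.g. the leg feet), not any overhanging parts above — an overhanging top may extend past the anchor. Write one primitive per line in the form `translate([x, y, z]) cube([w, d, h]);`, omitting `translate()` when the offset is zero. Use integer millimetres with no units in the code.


translate([496, 167, 0]) cube([2035, 167, 339]);


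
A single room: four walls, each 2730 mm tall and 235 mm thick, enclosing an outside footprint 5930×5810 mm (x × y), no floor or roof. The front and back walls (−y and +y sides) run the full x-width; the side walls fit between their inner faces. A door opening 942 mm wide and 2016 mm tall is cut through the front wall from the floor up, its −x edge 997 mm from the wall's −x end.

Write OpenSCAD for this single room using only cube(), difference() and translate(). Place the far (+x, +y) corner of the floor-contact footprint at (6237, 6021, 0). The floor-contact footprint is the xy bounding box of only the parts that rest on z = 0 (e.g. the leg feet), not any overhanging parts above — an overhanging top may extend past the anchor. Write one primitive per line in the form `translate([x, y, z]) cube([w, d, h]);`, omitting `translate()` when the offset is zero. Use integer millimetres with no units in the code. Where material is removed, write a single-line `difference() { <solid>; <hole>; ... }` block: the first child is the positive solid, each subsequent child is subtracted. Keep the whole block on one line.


difference() { translate([307, 211, 0]) cube([5930, 235, 2730]); translate([1304, 211, 0]) cube([942, 235, 2016]); }
translate([307, 5786, 0]) cube([5930, 235, 2730]);
translate([307, 446, 0]) cube([235, 5340, 2730]);
translate([6002, 446, 0]) cube([235, 5340, 2730]);


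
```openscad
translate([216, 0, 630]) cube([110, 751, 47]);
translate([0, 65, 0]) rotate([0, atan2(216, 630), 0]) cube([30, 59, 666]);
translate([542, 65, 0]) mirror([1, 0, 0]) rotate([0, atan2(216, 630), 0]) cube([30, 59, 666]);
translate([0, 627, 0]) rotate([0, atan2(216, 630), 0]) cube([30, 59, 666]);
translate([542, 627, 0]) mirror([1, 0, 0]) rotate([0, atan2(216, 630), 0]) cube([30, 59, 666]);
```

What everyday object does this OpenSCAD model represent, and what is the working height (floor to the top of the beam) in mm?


A sawhorse. The overall height is 677 mm.

A beam across two mirrored pairs of raked legs — a sawhorse. The beam's underside is at z = 630 (matching the legs' vertical rise in atan2(216, 630)) and the beam is 47 mm tall, so its top is at 630 + 47 = 677 mm. The raked legs top out at the beam's underside, so that is the highest point.


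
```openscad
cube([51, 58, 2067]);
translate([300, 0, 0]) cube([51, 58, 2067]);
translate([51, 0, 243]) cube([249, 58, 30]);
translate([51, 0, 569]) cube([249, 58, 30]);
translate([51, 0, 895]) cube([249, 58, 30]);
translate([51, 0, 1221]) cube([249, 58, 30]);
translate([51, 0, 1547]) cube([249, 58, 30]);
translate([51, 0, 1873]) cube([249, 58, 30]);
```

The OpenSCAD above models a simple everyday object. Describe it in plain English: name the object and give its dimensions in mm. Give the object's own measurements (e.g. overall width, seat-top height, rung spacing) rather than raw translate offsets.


A straight ladder. Two 51×58 mm vertical rails, 2067 mm tall, stand 351 mm apart (outside-to-outside) with their front faces coplanar on the −y side. 6 rungs, each 58 mm deep and 30 mm tall, span between the inner faces of the rails, front faces flush with the rails. The lowest rung's underside is at z = 243 mm and rungs are spaced 326 mm apart (underside to underside).


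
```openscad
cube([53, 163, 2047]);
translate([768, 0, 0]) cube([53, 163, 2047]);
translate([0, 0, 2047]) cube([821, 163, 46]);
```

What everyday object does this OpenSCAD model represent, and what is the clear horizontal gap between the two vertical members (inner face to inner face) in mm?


A door frame. The clear opening width is 715 mm.

Two 2047 mm tall posts with a header on top — a door frame. The left jamb is 53 mm wide at x = 0; the right jamb starts at x = 768. The clear opening is 768 − 53 = 715 mm.


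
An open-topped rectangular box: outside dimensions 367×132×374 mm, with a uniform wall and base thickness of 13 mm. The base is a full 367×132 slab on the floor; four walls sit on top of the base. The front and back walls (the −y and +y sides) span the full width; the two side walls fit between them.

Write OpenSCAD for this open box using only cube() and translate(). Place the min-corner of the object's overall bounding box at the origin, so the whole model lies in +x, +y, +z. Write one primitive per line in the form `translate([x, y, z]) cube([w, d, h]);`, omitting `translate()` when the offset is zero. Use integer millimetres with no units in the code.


cube([367, 132, 13]);
translate([0, 0, 13]) cube([367, 13, 361]);
translate([0, 119, 13]) cube([367, 13, 361]);
translate([0, 13, 13]) cube([13, 106, 361]);
translate([354, 13, 13]) cube([13, 106, 361]);


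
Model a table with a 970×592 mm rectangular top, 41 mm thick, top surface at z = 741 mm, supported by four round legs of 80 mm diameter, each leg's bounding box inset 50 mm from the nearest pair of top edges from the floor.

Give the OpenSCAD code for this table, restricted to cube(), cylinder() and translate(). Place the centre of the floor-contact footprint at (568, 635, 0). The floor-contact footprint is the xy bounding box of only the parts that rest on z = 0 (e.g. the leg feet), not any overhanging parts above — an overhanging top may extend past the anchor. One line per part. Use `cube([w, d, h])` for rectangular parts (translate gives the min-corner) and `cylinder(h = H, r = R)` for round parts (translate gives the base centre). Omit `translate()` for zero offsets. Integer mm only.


translate([83, 339, 700]) cube([970, 592, 41]);
translate([173, 429, 0]) cylinder(h = 700, r = 40);
translate([963, 429, 0]) cylinder(h = 700, r = 40);
translate([173, 841, 0]) cylinder(h = 700, r = 40);
translate([963, 841, 0]) cylinder(h = 700, r = 40);


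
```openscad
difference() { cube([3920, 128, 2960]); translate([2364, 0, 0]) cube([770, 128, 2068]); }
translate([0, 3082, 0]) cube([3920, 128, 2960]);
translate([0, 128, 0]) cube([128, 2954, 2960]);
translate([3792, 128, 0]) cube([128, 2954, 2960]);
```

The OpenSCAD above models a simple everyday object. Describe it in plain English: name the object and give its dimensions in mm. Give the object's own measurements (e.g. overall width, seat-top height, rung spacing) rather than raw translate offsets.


A single room: four walls, each 2960 mm tall and 128 mm thick, enclosing an outside footprint 3920×3210 mm (x × y), no floor or roof. The front and back walls (−y and +y sides) run the full x-width; the side walls fit between their inner faces. A door opening 770 mm wide and 2068 mm tall is cut through the front wall from the floor up, its −x edge 2364 mm from the wall's −x end.


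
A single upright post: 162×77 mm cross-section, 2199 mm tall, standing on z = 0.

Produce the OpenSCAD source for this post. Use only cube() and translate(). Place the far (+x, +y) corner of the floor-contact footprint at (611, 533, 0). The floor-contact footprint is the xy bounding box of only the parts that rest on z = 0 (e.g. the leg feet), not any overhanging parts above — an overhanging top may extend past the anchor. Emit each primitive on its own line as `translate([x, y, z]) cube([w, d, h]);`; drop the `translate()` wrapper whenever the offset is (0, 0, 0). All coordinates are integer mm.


translate([449, 456, 0]) cube([162, 77, 2199]);


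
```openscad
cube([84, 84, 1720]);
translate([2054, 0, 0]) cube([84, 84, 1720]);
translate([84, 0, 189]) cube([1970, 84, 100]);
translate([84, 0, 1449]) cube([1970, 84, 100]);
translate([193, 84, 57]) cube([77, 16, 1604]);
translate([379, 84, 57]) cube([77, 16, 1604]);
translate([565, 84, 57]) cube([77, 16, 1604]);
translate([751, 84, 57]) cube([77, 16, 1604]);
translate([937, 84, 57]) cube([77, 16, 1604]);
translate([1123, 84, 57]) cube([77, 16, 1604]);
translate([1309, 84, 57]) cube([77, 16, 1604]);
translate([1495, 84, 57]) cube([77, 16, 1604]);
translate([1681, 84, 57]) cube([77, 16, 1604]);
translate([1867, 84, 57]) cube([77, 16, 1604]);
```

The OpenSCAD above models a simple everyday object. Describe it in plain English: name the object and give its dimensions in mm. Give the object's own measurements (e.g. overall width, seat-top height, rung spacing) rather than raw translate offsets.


A fence section. Two 84×84 mm posts, 1720 mm tall, stand on the floor with a clear span of 1970 mm between their inner faces. Two horizontal rails of 84×100 mm section span the gap between the posts with their undersides at z = 189 mm and z = 1449 mm, flush with the posts' −y face. 10 pickets, each 77 mm wide, 16 mm thick and 1604 mm tall, are fixed to the +y face of the rails with their bottoms at z = 57 mm, spaced across the span with a 109 mm gap after the −x post and between neighbouring pickets, with 110 mm left before the +x post.


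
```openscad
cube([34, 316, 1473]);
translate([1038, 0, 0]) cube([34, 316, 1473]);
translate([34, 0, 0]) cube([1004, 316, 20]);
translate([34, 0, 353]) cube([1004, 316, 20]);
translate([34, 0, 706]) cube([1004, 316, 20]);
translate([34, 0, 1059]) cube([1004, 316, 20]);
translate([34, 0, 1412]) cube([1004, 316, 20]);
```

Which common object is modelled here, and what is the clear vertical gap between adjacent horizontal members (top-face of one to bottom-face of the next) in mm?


A bookshelf. The clear shelf gap is 333 mm.

Two tall side panels with 5 horizontal boards between them — a bookshelf. The first two shelf undersides are at z = 0 and z = 353; with shelf thickness 20, the clear gap is 353 − 0 − 20 = 333 mm.


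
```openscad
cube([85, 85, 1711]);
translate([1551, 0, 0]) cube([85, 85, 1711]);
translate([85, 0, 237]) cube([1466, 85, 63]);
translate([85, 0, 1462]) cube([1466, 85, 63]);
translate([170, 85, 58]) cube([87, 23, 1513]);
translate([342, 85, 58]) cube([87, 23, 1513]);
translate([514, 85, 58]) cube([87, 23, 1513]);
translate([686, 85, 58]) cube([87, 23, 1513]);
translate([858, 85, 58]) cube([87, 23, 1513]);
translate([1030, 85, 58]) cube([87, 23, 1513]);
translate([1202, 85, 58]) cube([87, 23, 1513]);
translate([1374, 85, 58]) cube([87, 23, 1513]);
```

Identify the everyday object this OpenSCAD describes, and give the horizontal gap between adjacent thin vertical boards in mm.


A fence section. The picket gap is 85 mm.

Two posts, two rails, 8 pickets — a fence section. Span 1466 mm holds 8 pickets of 87 mm with 9 equal gaps: ⌊(1466 − 8·87) / 9⌋ = 85 mm.


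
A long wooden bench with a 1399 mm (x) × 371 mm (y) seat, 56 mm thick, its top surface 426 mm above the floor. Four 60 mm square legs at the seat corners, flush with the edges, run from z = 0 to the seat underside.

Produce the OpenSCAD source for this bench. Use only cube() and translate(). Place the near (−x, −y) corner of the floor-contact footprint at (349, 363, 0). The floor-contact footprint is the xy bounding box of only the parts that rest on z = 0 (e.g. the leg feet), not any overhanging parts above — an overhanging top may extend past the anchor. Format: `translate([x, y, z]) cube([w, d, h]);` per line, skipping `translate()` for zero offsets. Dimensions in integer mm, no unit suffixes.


// leg_h = 426 − 56 = 370
translate([349, 363, 370]) cube([1399, 371, 56]);
translate([349, 363, 0]) cube([60, 60, 370]);
translate([349, 674, 0]) cube([60, 60, 370]);
translate([1688, 363, 0]) cube([60, 60, 370]);
translate([1688, 674, 0]) cube([60, 60, 370]);


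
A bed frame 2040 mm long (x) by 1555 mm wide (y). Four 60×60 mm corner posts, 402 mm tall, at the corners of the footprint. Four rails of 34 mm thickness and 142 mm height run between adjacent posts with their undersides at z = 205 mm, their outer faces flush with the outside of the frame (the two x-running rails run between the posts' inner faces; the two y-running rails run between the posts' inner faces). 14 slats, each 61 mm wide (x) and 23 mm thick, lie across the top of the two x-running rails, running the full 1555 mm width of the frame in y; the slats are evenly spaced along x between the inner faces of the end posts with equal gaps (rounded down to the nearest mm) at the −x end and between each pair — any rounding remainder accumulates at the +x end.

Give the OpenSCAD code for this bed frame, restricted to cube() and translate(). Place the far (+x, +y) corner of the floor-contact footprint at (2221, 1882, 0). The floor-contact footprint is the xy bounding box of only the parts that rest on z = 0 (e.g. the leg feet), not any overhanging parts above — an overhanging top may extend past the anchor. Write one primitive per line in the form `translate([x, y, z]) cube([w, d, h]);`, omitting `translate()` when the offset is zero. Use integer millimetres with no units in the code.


// slat z = rail_z + rail_h = 205 + 142 = 347
// slat gap = ⌊(1920 − 14·61) / 15⌋ = 71
translate([181, 327, 0]) cube([60, 60, 402]);
translate([181, 1822, 0]) cube([60, 60, 402]);
translate([2161, 327, 0]) cube([60, 60, 402]);
translate([2161, 1822, 0]) cube([60, 60, 402]);
translate([241, 327, 205]) cube([1920, 34, 142]);
translate([241, 1848, 205]) cube([1920, 34, 142]);
translate([181, 387, 205]) cube([34, 1435, 142]);
translate([2187, 387, 205]) cube([34, 1435, 142]);
translate([312, 327, 347]) cube([61, 1555, 23]);
translate([444, 327, 347]) cube([61, 1555, 23]);
translate([576, 327, 347]) cube([61, 1555, 23]);
translate([708, 327, 347]) cube([61, 1555, 23]);
translate([840, 327, 347]) cube([61, 1555, 23]);
translate([972, 327, 347]) cube([61, 1555, 23]);
translate([1104, 327, 347]) cube([61, 1555, 23]);
translate([1236, 327, 347]) cube([61, 1555, 23]);
translate([1368, 327, 347]) cube([61, 1555, 23]);
translate([1500, 327, 347]) cube([61, 1555, 23]);
translate([1632, 327, 347]) cube([61, 1555, 23]);
translate([1764, 327, 347]) cube([61, 1555, 23]);
translate([1896, 327, 347]) cube([61, 1555, 23]);
translate([2028, 327, 347]) cube([61, 1555, 23]);


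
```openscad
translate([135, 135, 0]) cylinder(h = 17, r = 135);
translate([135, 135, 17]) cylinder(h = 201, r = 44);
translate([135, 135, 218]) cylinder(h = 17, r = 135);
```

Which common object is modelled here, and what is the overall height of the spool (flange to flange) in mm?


A spool. The overall height is 235 mm.

Three coaxial cylinders, large–small–large — a spool. Two 17 mm flanges and a 201 mm core give 17 + 201 + 17 = 235 mm.


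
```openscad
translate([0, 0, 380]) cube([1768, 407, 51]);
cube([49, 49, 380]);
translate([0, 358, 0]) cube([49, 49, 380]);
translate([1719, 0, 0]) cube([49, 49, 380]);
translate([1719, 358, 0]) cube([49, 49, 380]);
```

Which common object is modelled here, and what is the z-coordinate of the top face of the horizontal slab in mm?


A bench. The seat-top height is 431 mm.

A long slab on four corner posts — a bench. The slab sits at z = 380 with thickness 51, so the top is 380 + 51 = 431 mm.


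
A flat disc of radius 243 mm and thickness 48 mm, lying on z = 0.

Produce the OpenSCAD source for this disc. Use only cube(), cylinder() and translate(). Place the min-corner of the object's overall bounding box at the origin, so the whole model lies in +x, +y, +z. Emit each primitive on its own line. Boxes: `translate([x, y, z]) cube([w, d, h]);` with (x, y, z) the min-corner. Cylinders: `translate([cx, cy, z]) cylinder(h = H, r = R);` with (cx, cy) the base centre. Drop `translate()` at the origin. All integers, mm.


translate([243, 243, 0]) cylinder(h = 48, r = 243);


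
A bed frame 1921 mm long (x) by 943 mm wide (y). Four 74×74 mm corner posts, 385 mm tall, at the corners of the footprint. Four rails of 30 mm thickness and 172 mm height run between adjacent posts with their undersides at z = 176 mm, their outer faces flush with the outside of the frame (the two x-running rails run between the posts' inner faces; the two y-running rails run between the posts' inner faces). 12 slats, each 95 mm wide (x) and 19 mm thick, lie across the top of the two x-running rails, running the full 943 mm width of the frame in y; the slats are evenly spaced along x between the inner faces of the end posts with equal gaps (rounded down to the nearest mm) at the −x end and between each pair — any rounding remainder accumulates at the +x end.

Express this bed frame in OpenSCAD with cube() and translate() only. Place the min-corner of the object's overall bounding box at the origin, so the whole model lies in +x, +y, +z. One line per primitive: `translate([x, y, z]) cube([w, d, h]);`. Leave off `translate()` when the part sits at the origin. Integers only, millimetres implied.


// slat z = rail_z + rail_h = 176 + 172 = 348
// slat gap = ⌊(1773 − 12·95) / 13⌋ = 48
cube([74, 74, 385]);
translate([0, 869, 0]) cube([74, 74, 385]);
translate([1847, 0, 0]) cube([74, 74, 385]);
translate([1847, 869, 0]) cube([74, 74, 385]);
translate([74, 0, 176]) cube([1773, 30, 172]);
translate([74, 913, 176]) cube([1773, 30, 172]);
translate([0, 74, 176]) cube([30, 795, 172]);
translate([1891, 74, 176]) cube([30, 795, 172]);
translate([122, 0, 348]) cube([95, 943, 19]);
translate([265, 0, 348]) cube([95, 943, 19]);
translate([408, 0, 348]) cube([95, 943, 19]);
translate([551, 0, 348]) cube([95, 943, 19]);
translate([694, 0, 348]) cube([95, 943, 19]);
translate([837, 0, 348]) cube([95, 943, 19]);
translate([980, 0, 348]) cube([95, 943, 19]);
translate([1123, 0, 348]) cube([95, 943, 19]);
translate([1266, 0, 348]) cube([95, 943, 19]);
translate([1409, 0, 348]) cube([95, 943, 19]);
translate([1552, 0, 348]) cube([95, 943, 19]);
translate([1695, 0, 348]) cube([95, 943, 19]);


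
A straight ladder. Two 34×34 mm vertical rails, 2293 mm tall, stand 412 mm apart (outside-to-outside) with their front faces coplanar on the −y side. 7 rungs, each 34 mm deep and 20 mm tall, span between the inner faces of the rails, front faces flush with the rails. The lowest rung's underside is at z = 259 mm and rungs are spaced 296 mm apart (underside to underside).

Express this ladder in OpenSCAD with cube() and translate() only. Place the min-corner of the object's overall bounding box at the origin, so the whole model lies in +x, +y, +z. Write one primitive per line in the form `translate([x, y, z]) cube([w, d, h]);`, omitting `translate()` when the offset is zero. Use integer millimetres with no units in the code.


// rung span = 412 - 2*34 = 344
// rung[k] z = 259 + k*296
cube([34, 34, 2293]);
translate([378, 0, 0]) cube([34, 34, 2293]);
translate([34, 0, 259]) cube([344, 34, 20]);
translate([34, 0, 555]) cube([344, 34, 20]);
translate([34, 0, 851]) cube([344, 34, 20]);
translate([34, 0, 1147]) cube([344, 34, 20]);
translate([34, 0, 1443]) cube([344, 34, 20]);
translate([34, 0, 1739]) cube([344, 34, 20]);
translate([34, 0, 2035]) cube([344, 34, 20]);


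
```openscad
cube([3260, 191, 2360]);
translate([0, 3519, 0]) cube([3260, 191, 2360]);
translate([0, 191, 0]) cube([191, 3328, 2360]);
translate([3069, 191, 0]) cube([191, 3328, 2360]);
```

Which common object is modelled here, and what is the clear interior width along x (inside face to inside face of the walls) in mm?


A house (or room) frame. The interior width is 2878 mm.

Four 2360 mm walls enclosing a rectangle with no floor or roof — a room or house frame. Outside width is 3260 mm and wall thickness is 191 mm, so the interior width is 3260 − 2 × 191 = 2878 mm.


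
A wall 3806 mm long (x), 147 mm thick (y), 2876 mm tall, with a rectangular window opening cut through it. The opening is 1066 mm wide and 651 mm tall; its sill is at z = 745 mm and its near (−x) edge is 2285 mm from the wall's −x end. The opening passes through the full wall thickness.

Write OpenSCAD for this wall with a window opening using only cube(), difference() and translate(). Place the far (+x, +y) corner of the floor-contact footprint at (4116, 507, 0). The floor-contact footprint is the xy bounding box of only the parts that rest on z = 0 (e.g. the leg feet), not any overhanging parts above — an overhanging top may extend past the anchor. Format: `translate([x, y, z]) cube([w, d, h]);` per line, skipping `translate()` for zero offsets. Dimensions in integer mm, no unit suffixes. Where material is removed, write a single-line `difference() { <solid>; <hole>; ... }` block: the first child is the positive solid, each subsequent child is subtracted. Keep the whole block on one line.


difference() { translate([310, 360, 0]) cube([3806, 147, 2876]); translate([2595, 360, 745]) cube([1066, 147, 651]); }


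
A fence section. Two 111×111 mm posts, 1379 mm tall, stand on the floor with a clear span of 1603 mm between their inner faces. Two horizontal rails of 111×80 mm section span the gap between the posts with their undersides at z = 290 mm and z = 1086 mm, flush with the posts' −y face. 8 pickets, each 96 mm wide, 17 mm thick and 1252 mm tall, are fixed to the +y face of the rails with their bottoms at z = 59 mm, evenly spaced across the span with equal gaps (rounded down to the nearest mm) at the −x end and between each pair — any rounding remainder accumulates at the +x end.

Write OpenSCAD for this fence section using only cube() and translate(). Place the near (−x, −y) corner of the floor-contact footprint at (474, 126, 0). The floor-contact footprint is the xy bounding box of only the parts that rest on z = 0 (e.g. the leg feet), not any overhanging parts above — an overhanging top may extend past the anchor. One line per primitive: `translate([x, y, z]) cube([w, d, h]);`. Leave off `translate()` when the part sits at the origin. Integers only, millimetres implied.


translate([474, 126, 0]) cube([111, 111, 1379]);
translate([2188, 126, 0]) cube([111, 111, 1379]);
translate([585, 126, 290]) cube([1603, 111, 80]);
translate([585, 126, 1086]) cube([1603, 111, 80]);
translate([677, 237, 59]) cube([96, 17, 1252]);
translate([865, 237, 59]) cube([96, 17, 1252]);
translate([1053, 237, 59]) cube([96, 17, 1252]);
translate([1241, 237, 59]) cube([96, 17, 1252]);
translate([1429, 237, 59]) cube([96, 17, 1252]);
translate([1617, 237, 59]) cube([96, 17, 1252]);
translate([1805, 237, 59]) cube([96, 17, 1252]);
translate([1993, 237, 59]) cube([96, 17, 1252]);


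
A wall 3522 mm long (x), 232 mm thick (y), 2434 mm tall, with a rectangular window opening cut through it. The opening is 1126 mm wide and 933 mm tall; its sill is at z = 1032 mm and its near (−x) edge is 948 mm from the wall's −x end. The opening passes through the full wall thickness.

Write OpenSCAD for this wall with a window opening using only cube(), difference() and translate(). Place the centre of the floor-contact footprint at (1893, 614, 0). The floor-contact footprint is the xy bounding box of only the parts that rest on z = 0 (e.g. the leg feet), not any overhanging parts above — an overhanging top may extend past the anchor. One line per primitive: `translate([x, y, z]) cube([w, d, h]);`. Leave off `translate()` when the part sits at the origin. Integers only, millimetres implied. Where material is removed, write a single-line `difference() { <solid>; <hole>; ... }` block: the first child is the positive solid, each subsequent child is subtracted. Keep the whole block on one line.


difference() { translate([132, 498, 0]) cube([3522, 232, 2434]); translate([1080, 498, 1032]) cube([1126, 232, 933]); }


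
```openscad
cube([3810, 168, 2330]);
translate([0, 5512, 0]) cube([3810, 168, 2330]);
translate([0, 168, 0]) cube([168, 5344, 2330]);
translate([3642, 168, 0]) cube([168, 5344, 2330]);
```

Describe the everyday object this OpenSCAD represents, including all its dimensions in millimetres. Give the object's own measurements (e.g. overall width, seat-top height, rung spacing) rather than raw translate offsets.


The wall frame of a small rectangular building: four walls, each 2330 mm tall and 168 mm thick, enclosing a footprint 3810 mm (x) by 5680 mm (y) outside-to-outside, with no floor or roof. The front and back walls (the −y and +y sides) span the full width; the two side walls fit between them.


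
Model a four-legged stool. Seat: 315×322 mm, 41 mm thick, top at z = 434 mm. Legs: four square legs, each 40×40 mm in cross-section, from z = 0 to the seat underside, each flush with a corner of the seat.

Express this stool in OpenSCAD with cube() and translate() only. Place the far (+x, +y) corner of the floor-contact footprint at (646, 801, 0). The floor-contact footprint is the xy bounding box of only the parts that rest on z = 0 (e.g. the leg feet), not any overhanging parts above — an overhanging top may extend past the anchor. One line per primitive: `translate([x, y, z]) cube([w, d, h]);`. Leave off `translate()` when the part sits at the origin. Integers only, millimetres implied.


translate([331, 479, 393]) cube([315, 322, 41]);
translate([331, 479, 0]) cube([40, 40, 393]);
translate([606, 479, 0]) cube([40, 40, 393]);
translate([331, 761, 0]) cube([40, 40, 393]);
translate([606, 761, 0]) cube([40, 40, 393]);


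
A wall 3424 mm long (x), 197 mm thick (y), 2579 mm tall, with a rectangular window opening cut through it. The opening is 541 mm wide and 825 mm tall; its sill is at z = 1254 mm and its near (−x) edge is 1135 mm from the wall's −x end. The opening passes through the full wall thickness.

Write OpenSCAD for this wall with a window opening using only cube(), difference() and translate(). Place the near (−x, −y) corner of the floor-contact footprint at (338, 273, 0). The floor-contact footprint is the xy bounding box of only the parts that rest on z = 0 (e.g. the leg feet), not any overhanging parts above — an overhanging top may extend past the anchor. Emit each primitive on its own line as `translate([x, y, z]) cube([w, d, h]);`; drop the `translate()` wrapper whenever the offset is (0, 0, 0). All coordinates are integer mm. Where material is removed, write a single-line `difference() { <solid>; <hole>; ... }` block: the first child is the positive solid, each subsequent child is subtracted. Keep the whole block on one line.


difference() { translate([338, 273, 0]) cube([3424, 197, 2579]); translate([1473, 273, 1254]) cube([541, 197, 825]); }


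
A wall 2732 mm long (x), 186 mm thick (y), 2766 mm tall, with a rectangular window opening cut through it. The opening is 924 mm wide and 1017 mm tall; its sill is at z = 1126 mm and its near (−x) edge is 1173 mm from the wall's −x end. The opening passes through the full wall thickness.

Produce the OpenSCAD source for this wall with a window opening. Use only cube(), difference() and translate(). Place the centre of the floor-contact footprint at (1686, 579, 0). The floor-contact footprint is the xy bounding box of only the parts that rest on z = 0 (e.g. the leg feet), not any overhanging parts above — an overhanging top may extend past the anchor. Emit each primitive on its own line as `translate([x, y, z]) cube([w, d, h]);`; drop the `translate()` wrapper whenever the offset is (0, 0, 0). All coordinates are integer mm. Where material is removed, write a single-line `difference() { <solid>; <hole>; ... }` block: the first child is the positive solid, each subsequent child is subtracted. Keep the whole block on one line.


difference() { translate([320, 486, 0]) cube([2732, 186, 2766]); translate([1493, 486, 1126]) cube([924, 186, 1017]); }


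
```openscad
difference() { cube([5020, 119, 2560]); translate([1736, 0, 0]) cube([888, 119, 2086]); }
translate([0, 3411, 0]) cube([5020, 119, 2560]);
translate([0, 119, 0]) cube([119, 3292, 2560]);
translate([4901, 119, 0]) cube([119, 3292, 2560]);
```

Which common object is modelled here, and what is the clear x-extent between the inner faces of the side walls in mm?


A single room. The interior width is 4782 mm.

Four walls enclosing a rectangle with a door in the front wall — a room. Outside width 5020 minus two 119 mm walls gives 4782 mm.


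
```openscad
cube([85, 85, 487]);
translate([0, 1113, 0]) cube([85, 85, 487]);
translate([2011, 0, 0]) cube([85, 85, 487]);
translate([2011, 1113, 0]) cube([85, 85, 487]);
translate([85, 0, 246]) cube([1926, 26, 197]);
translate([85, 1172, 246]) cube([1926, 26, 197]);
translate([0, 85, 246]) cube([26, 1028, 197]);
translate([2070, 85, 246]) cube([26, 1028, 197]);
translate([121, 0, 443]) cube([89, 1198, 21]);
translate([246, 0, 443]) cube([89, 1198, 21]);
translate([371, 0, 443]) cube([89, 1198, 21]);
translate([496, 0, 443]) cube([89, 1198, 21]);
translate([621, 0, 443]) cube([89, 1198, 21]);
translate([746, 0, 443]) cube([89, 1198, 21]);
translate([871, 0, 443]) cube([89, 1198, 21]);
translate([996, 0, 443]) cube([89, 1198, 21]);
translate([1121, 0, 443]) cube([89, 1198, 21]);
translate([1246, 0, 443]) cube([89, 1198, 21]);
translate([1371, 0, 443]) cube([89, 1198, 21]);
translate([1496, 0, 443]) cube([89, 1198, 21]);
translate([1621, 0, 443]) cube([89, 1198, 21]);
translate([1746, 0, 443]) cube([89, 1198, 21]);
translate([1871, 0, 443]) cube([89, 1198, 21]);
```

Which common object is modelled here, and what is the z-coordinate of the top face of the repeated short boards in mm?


A bed frame. The slat-top height is 464 mm.

Four posts, four rails, and a row of slats — a bed frame. Slats sit on the rails at z = 246 + 197 = 443; with slat thickness 21, the top is 464 mm.


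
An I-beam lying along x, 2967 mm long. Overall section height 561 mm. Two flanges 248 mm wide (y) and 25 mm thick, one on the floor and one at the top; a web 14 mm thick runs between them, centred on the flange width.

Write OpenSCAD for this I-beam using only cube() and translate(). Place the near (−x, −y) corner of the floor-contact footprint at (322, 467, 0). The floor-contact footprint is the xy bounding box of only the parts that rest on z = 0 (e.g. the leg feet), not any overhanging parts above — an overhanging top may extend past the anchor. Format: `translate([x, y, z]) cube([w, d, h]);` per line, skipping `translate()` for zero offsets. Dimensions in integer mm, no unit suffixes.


translate([322, 467, 0]) cube([2967, 248, 25]);
translate([322, 584, 25]) cube([2967, 14, 511]);
translate([322, 467, 536]) cube([2967, 248, 25]);
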